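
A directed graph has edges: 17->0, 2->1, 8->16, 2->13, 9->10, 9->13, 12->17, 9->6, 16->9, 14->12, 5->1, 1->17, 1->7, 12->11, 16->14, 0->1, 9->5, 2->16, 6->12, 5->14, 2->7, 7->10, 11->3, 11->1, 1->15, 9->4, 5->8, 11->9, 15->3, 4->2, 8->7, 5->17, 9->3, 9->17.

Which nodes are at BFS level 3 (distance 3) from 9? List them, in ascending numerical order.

Level 0: 9
Level 1: 3, 4, 5, 6, 10, 13, 17
Level 2: 0, 1, 2, 8, 12, 14
Level 3: 7, 11, 15, 16

7, 11, 15, 16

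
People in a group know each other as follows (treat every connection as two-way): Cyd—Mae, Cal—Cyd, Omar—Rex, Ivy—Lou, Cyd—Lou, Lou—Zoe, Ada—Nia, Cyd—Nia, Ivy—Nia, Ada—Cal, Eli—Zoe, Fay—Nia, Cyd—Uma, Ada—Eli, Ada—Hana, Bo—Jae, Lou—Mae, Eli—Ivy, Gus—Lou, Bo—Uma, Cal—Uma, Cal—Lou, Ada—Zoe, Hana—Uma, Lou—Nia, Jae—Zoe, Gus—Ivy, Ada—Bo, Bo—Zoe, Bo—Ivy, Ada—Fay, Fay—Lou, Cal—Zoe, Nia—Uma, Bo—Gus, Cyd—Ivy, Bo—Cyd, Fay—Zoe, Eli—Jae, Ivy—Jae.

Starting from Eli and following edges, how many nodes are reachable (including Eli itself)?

BFS from Eli visits: Eli, Ada, Ivy, Jae, Zoe, Bo, Cal, Fay, Hana, Nia, Cyd, Gus, Lou, Uma, Mae
Reachable nodes: 15 of 17 total.

15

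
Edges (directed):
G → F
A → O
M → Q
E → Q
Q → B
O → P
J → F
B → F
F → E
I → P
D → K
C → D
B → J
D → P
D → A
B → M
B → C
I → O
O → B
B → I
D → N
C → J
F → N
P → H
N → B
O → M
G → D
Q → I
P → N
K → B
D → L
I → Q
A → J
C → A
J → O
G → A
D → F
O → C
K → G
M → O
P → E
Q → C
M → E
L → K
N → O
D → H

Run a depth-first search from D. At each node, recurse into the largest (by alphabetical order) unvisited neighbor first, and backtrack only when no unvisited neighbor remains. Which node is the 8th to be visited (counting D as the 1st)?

C

Visit D
D → P
P → N
N → O
O → M
M → Q
Q → I
Q → C
C → J
J → F
F → E
C → A
Q → B
P → H
D → L
L → K
K → G

Visit order: D, P, N, O, M, Q, I, C, J, F, E, A, B, H, L, K, G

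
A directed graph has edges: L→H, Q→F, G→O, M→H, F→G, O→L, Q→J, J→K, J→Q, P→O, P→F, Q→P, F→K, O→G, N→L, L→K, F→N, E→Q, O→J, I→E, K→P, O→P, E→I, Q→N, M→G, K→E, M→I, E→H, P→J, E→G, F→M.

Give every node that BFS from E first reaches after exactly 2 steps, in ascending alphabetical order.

F, J, N, O, P

Level 0: E
Level 1: G, H, I, Q
Level 2: F, J, N, O, P
Level 3: K, L, M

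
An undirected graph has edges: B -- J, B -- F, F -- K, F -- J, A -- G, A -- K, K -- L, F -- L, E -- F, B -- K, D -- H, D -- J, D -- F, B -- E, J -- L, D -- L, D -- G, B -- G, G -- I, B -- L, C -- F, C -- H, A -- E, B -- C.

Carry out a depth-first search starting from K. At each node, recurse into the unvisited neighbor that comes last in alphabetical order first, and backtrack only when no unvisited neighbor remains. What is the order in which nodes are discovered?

Visit K
K → L
L → J
J → F
F → E
E → B
B → G
G → I
G → D
D → H
H → C
G → A

K, L, J, F, E, B, G, I, D, H, C, A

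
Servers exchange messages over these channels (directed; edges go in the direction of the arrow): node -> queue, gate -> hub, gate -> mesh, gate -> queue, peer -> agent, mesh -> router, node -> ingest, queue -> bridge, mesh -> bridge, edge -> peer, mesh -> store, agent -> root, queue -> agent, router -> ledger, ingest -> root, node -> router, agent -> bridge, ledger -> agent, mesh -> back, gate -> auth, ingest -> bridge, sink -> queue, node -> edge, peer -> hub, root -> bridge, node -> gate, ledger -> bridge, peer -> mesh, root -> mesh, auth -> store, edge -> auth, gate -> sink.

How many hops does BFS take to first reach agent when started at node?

2

Level 0: node
Level 1: edge, gate, ingest, queue, router
Level 2: agent, auth, bridge, hub, ledger, mesh, peer, root, sink
Level 3: back, store
agent first appears at level 2.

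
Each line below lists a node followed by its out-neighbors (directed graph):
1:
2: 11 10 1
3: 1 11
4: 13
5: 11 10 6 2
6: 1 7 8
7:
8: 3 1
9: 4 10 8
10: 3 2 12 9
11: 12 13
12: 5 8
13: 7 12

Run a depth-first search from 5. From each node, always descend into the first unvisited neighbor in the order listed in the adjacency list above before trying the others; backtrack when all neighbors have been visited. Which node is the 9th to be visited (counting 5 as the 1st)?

Visit 5
5 → 11
11 → 12
12 → 8
8 → 3
3 → 1
11 → 13
13 → 7
5 → 10
10 → 2
10 → 9
9 → 4
5 → 6

Visit order: 5, 11, 12, 8, 3, 1, 13, 7, 10, 2, 9, 4, 6

10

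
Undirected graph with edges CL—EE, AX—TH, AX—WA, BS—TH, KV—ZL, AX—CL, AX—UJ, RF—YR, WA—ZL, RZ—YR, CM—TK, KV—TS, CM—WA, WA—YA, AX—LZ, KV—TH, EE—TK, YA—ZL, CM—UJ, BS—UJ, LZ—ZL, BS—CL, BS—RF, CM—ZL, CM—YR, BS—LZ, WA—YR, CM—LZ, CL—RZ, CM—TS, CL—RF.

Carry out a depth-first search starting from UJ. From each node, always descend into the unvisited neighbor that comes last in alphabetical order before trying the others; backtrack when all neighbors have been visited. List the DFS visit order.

Visit UJ
UJ → CM
CM → ZL
ZL → YA
YA → WA
WA → YR
YR → RZ
RZ → CL
CL → RF
RF → BS
BS → TH
TH → KV
KV → TS
TH → AX
AX → LZ
CL → EE
EE → TK

UJ → CM → ZL → YA → WA → YR → RZ → CL → RF → BS → TH → KV → TS → AX → LZ → EE → TK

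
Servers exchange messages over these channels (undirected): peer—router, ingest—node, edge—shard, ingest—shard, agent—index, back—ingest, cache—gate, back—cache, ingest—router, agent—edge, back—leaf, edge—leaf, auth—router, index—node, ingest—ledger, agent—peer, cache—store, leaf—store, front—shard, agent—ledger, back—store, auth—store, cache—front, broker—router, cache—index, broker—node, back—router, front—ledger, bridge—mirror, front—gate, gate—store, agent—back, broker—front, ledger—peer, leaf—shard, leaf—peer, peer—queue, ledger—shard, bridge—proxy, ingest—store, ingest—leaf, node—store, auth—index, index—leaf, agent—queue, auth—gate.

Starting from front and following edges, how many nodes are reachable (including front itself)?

18

BFS from front visits: front, broker, cache, gate, ledger, shard, node, router, back, index, store, auth, agent, ingest, peer, edge, leaf, queue
Reachable nodes: 18 of 21 total.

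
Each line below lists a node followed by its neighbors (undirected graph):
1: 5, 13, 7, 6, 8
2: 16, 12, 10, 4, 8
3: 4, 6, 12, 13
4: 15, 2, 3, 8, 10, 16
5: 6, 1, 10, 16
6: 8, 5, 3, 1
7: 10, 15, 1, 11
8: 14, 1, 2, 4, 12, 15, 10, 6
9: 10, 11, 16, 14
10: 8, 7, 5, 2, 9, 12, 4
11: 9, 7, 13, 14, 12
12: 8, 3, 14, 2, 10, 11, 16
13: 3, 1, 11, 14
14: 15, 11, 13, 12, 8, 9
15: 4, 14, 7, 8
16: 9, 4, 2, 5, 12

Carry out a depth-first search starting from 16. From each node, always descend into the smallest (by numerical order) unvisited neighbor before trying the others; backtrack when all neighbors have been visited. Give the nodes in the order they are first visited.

Visit 16
16 → 2
2 → 4
4 → 3
3 → 6
6 → 1
1 → 5
5 → 10
10 → 7
7 → 11
11 → 9
9 → 14
14 → 8
8 → 12
8 → 15
14 → 13

16 → 2 → 4 → 3 → 6 → 1 → 5 → 10 → 7 → 11 → 9 → 14 → 8 → 12 → 15 → 13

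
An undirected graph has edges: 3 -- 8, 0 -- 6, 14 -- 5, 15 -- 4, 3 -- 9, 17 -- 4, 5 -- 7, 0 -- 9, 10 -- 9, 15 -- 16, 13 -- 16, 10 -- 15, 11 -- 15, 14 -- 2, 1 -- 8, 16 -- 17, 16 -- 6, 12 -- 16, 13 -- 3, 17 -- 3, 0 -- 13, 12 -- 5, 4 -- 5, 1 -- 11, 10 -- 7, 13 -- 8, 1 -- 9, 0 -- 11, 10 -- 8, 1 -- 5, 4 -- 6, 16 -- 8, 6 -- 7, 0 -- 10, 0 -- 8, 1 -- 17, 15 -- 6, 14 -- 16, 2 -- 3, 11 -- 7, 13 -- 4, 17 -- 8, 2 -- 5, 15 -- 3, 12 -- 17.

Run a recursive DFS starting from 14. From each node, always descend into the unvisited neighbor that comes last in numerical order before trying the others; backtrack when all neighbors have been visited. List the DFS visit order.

14 -> 16 -> 17 -> 12 -> 5 -> 7 -> 11 -> 15 -> 10 -> 9 -> 3 -> 13 -> 8 -> 1 -> 0 -> 6 -> 4 -> 2

Visit 14
14 → 16
16 → 17
17 → 12
12 → 5
5 → 7
7 → 11
11 → 15
15 → 10
10 → 9
9 → 3
3 → 13
13 → 8
8 → 1
8 → 0
0 → 6
6 → 4
3 → 2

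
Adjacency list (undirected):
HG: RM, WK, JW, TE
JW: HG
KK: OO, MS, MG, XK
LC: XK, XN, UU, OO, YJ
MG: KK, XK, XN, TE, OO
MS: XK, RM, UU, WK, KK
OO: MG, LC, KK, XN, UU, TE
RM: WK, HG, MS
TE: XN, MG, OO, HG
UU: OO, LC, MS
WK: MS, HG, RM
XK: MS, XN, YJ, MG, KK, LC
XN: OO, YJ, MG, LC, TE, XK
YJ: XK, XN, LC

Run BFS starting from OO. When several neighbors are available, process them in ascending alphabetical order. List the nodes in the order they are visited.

OO → KK → LC → MG → TE → UU → XN → MS → XK → YJ → HG → RM → WK → JW

Visit OO; enqueue KK, LC, MG, TE, UU, XN → queue [KK, LC, MG, TE, UU, XN]
Visit KK; enqueue MS, XK → queue [LC, MG, TE, UU, XN, MS, XK]
Visit LC; enqueue YJ → queue [MG, TE, UU, XN, MS, XK, YJ]
Visit MG → queue [TE, UU, XN, MS, XK, YJ]
Visit TE; enqueue HG → queue [UU, XN, MS, XK, YJ, HG]
Visit UU → queue [XN, MS, XK, YJ, HG]
Visit XN → queue [MS, XK, YJ, HG]
Visit MS; enqueue RM, WK → queue [XK, YJ, HG, RM, WK]
Visit XK → queue [YJ, HG, RM, WK]
Visit YJ → queue [HG, RM, WK]
Visit HG; enqueue JW → queue [RM, WK, JW]
Visit RM → queue [WK, JW]
Visit WK → queue [JW]
Visit JW → queue []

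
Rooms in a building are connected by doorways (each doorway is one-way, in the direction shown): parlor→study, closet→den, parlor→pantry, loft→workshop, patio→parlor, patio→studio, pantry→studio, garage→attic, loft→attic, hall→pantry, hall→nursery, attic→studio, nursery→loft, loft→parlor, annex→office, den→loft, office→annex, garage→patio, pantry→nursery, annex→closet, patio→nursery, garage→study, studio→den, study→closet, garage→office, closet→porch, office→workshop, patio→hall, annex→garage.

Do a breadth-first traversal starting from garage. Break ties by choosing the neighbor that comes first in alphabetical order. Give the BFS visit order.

Visit garage; enqueue attic, office, patio, study → queue [attic, office, patio, study]
Visit attic; enqueue studio → queue [office, patio, study, studio]
Visit office; enqueue annex, workshop → queue [patio, study, studio, annex, workshop]
Visit patio; enqueue hall, nursery, parlor → queue [study, studio, annex, workshop, hall, nursery, parlor]
Visit study; enqueue closet → queue [studio, annex, workshop, hall, nursery, parlor, closet]
Visit studio; enqueue den → queue [annex, workshop, hall, nursery, parlor, closet, den]
Visit annex → queue [workshop, hall, nursery, parlor, closet, den]
Visit workshop → queue [hall, nursery, parlor, closet, den]
Visit hall; enqueue pantry → queue [nursery, parlor, closet, den, pantry]
Visit nursery; enqueue loft → queue [parlor, closet, den, pantry, loft]
Visit parlor → queue [closet, den, pantry, loft]
Visit closet; enqueue porch → queue [den, pantry, loft, porch]
Visit den → queue [pantry, loft, porch]
Visit pantry → queue [loft, porch]
Visit loft → queue [porch]
Visit porch → queue []

garage -> attic -> office -> patio -> study -> studio -> annex -> workshop -> hall -> nursery -> parlor -> closet -> den -> pantry -> loft -> porch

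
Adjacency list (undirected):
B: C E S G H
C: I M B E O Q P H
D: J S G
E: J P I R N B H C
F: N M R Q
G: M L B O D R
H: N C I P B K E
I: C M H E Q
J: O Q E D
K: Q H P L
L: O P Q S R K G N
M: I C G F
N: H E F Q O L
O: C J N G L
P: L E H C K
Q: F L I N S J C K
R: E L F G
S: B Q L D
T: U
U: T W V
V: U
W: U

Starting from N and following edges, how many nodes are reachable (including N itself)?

BFS from N visits: N, H, E, F, Q, O, L, C, I, P, B, K, J, R, M, S, G, D
Reachable nodes: 18 of 22 total.

18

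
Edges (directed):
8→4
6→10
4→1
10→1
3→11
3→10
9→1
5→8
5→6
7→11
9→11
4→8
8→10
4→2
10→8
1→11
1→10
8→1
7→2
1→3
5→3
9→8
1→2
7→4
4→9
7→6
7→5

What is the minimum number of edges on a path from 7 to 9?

2

Level 0: 7
Level 1: 2, 4, 5, 6, 11
Level 2: 1, 3, 8, 9, 10
9 first appears at level 2.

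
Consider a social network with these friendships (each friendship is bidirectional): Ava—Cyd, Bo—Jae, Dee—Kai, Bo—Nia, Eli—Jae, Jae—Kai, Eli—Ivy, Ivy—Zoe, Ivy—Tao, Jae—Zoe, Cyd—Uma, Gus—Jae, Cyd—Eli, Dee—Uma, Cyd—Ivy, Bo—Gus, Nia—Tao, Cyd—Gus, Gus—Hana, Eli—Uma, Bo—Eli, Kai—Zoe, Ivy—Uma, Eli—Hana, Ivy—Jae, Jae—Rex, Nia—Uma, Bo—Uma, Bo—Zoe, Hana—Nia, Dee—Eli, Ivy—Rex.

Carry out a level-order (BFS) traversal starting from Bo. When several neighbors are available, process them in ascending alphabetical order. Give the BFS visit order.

Visit Bo; enqueue Eli, Gus, Jae, Nia, Uma, Zoe → queue [Eli, Gus, Jae, Nia, Uma, Zoe]
Visit Eli; enqueue Cyd, Dee, Hana, Ivy → queue [Gus, Jae, Nia, Uma, Zoe, Cyd, Dee, Hana, Ivy]
Visit Gus → queue [Jae, Nia, Uma, Zoe, Cyd, Dee, Hana, Ivy]
Visit Jae; enqueue Kai, Rex → queue [Nia, Uma, Zoe, Cyd, Dee, Hana, Ivy, Kai, Rex]
Visit Nia; enqueue Tao → queue [Uma, Zoe, Cyd, Dee, Hana, Ivy, Kai, Rex, Tao]
Visit Uma → queue [Zoe, Cyd, Dee, Hana, Ivy, Kai, Rex, Tao]
Visit Zoe → queue [Cyd, Dee, Hana, Ivy, Kai, Rex, Tao]
Visit Cyd; enqueue Ava → queue [Dee, Hana, Ivy, Kai, Rex, Tao, Ava]
Visit Dee → queue [Hana, Ivy, Kai, Rex, Tao, Ava]
Visit Hana → queue [Ivy, Kai, Rex, Tao, Ava]
Visit Ivy → queue [Kai, Rex, Tao, Ava]
Visit Kai → queue [Rex, Tao, Ava]
Visit Rex → queue [Tao, Ava]
Visit Tao → queue [Ava]
Visit Ava → queue []

Bo, Eli, Gus, Jae, Nia, Uma, Zoe, Cyd, Dee, Hana, Ivy, Kai, Rex, Tao, Ava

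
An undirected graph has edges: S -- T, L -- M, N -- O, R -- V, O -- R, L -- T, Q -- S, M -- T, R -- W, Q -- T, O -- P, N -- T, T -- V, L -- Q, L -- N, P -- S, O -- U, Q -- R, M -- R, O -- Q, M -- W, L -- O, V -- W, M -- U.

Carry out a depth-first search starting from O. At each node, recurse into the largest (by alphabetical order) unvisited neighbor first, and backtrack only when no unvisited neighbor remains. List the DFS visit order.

O → U → M → W → V → T → S → Q → R → L → N → P

Visit O
O → U
U → M
M → W
W → V
V → T
T → S
S → Q
Q → R
Q → L
L → N
S → P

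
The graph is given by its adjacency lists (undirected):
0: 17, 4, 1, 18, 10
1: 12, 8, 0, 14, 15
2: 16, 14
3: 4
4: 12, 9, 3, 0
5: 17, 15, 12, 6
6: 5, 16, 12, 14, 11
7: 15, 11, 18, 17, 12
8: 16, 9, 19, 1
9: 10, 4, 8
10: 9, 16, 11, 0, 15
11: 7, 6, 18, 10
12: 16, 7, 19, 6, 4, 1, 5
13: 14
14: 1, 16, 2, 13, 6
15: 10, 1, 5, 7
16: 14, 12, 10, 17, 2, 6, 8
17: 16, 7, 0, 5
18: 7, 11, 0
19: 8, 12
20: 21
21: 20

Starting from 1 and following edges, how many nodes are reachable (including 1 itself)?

20

BFS from 1 visits: 1, 0, 8, 12, 14, 15, 4, 10, 17, 18, 9, 16, 19, 5, 6, 7, 2, 13, 3, 11
Reachable nodes: 20 of 22 total.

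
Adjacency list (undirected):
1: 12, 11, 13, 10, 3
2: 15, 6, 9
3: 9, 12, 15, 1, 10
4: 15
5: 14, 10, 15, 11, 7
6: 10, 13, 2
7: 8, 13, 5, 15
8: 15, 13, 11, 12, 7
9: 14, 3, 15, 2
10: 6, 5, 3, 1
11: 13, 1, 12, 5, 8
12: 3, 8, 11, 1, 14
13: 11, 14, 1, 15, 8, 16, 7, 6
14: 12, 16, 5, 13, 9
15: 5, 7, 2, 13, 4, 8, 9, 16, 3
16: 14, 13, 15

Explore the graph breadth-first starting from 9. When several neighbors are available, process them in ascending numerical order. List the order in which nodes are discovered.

9 → 2 → 3 → 14 → 15 → 6 → 1 → 10 → 12 → 5 → 13 → 16 → 4 → 7 → 8 → 11

Visit 9; enqueue 2, 3, 14, 15 → queue [2, 3, 14, 15]
Visit 2; enqueue 6 → queue [3, 14, 15, 6]
Visit 3; enqueue 1, 10, 12 → queue [14, 15, 6, 1, 10, 12]
Visit 14; enqueue 5, 13, 16 → queue [15, 6, 1, 10, 12, 5, 13, 16]
Visit 15; enqueue 4, 7, 8 → queue [6, 1, 10, 12, 5, 13, 16, 4, 7, 8]
Visit 6 → queue [1, 10, 12, 5, 13, 16, 4, 7, 8]
Visit 1; enqueue 11 → queue [10, 12, 5, 13, 16, 4, 7, 8, 11]
Visit 10 → queue [12, 5, 13, 16, 4, 7, 8, 11]
Visit 12 → queue [5, 13, 16, 4, 7, 8, 11]
Visit 5 → queue [13, 16, 4, 7, 8, 11]
Visit 13 → queue [16, 4, 7, 8, 11]
Visit 16 → queue [4, 7, 8, 11]
Visit 4 → queue [7, 8, 11]
Visit 7 → queue [8, 11]
Visit 8 → queue [11]
Visit 11 → queue []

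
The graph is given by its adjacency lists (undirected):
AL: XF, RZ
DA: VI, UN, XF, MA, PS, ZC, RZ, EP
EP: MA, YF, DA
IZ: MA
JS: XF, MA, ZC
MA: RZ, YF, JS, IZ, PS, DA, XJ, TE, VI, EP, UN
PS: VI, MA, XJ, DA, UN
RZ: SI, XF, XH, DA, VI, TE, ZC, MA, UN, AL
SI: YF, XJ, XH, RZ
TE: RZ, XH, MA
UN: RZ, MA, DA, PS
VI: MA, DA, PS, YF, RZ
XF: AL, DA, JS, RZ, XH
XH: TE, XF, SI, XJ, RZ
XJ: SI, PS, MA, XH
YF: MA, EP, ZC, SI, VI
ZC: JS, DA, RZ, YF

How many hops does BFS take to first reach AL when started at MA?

2

Level 0: MA
Level 1: DA, EP, IZ, JS, PS, RZ, TE, UN, VI, XJ, YF
Level 2: AL, SI, XF, XH, ZC
AL first appears at level 2.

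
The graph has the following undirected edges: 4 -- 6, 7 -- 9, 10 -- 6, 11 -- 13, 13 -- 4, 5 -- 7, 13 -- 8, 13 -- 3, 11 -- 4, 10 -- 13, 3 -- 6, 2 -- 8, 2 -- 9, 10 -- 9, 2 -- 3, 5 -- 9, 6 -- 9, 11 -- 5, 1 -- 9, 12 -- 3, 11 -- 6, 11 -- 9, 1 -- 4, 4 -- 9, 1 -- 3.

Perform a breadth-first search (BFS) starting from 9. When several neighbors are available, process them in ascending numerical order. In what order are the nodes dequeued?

Visit 9; enqueue 1, 2, 4, 5, 6, 7, 10, 11 → queue [1, 2, 4, 5, 6, 7, 10, 11]
Visit 1; enqueue 3 → queue [2, 4, 5, 6, 7, 10, 11, 3]
Visit 2; enqueue 8 → queue [4, 5, 6, 7, 10, 11, 3, 8]
Visit 4; enqueue 13 → queue [5, 6, 7, 10, 11, 3, 8, 13]
Visit 5 → queue [6, 7, 10, 11, 3, 8, 13]
Visit 6 → queue [7, 10, 11, 3, 8, 13]
Visit 7 → queue [10, 11, 3, 8, 13]
Visit 10 → queue [11, 3, 8, 13]
Visit 11 → queue [3, 8, 13]
Visit 3; enqueue 12 → queue [8, 13, 12]
Visit 8 → queue [13, 12]
Visit 13 → queue [12]
Visit 12 → queue []

9, 1, 2, 4, 5, 6, 7, 10, 11, 3, 8, 13, 12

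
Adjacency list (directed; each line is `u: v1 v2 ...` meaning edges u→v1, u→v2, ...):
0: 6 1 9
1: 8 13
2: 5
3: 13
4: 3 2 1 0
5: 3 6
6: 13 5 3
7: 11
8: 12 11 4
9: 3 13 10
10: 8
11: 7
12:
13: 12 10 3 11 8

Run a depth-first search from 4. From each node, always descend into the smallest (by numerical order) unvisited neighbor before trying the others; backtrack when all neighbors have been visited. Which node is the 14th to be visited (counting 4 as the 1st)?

2

Visit 4
4 → 0
0 → 1
1 → 8
8 → 11
11 → 7
8 → 12
1 → 13
13 → 3
13 → 10
0 → 6
6 → 5
0 → 9
4 → 2

Visit order: 4, 0, 1, 8, 11, 7, 12, 13, 3, 10, 6, 5, 9, 2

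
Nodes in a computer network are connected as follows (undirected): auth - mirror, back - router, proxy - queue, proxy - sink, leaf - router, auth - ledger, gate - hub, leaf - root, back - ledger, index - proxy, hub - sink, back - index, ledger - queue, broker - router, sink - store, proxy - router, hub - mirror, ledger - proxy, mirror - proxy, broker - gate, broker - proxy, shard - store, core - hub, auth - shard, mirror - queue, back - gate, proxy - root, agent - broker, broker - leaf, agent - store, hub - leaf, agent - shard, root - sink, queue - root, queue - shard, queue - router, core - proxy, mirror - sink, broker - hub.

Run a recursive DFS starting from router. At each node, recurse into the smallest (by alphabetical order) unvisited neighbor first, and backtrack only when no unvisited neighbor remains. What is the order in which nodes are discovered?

router, back, gate, broker, agent, shard, auth, ledger, proxy, core, hub, leaf, root, queue, mirror, sink, store, index

Visit router
router → back
back → gate
gate → broker
broker → agent
agent → shard
shard → auth
auth → ledger
ledger → proxy
proxy → core
core → hub
hub → leaf
leaf → root
root → queue
queue → mirror
mirror → sink
sink → store
proxy → index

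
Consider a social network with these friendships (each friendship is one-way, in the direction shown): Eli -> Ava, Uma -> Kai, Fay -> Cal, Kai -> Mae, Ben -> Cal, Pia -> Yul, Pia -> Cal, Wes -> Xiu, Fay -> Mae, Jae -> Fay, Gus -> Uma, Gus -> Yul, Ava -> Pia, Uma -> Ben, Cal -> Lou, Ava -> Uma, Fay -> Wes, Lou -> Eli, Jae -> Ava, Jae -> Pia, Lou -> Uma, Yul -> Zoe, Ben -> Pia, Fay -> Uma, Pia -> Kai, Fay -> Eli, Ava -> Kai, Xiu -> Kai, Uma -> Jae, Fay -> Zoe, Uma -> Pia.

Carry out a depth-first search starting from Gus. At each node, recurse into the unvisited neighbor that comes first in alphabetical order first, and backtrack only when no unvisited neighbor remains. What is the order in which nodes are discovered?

Visit Gus
Gus → Uma
Uma → Ben
Ben → Cal
Cal → Lou
Lou → Eli
Eli → Ava
Ava → Kai
Kai → Mae
Ava → Pia
Pia → Yul
Yul → Zoe
Uma → Jae
Jae → Fay
Fay → Wes
Wes → Xiu

Gus, Uma, Ben, Cal, Lou, Eli, Ava, Kai, Mae, Pia, Yul, Zoe, Jae, Fay, Wes, Xiu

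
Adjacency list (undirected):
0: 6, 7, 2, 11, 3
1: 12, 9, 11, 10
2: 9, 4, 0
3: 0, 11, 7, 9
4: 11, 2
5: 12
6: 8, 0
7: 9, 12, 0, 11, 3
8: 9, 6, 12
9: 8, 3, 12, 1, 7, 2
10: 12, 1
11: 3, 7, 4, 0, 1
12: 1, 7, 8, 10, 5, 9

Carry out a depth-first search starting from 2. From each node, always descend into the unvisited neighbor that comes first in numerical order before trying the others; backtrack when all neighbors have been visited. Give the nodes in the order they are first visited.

2, 0, 3, 7, 9, 1, 10, 12, 5, 8, 6, 11, 4

Visit 2
2 → 0
0 → 3
3 → 7
7 → 9
9 → 1
1 → 10
10 → 12
12 → 5
12 → 8
8 → 6
1 → 11
11 → 4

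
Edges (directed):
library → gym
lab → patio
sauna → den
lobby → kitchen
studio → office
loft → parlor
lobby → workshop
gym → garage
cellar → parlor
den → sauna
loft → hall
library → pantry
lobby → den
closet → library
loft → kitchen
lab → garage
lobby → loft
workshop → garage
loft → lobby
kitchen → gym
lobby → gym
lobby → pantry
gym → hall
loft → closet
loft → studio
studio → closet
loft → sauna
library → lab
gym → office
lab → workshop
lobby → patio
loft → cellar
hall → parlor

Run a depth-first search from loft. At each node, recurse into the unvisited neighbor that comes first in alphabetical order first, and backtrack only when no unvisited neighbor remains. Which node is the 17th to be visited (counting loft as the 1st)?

Visit loft
loft → cellar
cellar → parlor
loft → closet
closet → library
library → gym
gym → garage
gym → hall
gym → office
library → lab
lab → patio
lab → workshop
library → pantry
loft → kitchen
loft → lobby
lobby → den
den → sauna
loft → studio

Visit order: loft, cellar, parlor, closet, library, gym, garage, hall, office, lab, patio, workshop, pantry, kitchen, lobby, den, sauna, studio

sauna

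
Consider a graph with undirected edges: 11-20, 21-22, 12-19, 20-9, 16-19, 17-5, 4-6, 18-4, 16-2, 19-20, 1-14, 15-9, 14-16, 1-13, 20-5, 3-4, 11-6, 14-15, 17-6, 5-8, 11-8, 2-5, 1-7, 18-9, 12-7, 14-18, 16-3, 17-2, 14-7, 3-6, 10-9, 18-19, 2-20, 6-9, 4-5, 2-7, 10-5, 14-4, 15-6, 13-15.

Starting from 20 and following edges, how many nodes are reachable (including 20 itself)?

BFS from 20 visits: 20, 19, 11, 9, 5, 2, 18, 16, 12, 8, 6, 15, 10, 17, 4, 7, 14, 3, 13, 1
Reachable nodes: 20 of 22 total.

20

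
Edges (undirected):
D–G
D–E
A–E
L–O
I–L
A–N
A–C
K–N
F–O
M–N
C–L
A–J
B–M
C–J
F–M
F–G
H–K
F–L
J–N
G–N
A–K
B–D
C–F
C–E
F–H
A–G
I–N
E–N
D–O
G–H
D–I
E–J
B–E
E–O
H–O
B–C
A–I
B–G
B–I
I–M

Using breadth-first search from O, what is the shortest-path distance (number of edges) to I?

Level 0: O
Level 1: D, E, F, H, L
Level 2: A, B, C, G, I, J, K, M, N
I first appears at level 2.

2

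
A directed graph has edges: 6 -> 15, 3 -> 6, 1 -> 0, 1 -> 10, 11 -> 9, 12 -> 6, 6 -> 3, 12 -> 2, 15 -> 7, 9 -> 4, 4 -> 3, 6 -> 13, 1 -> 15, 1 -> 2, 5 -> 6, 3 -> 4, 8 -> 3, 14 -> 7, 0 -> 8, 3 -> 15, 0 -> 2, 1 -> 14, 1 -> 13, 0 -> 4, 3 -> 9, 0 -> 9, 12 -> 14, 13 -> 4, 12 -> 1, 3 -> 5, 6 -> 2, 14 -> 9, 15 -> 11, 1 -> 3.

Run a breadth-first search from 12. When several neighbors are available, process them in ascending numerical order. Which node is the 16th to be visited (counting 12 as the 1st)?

Visit 12; enqueue 1, 2, 6, 14 → queue [1, 2, 6, 14]
Visit 1; enqueue 0, 3, 10, 13, 15 → queue [2, 6, 14, 0, 3, 10, 13, 15]
Visit 2 → queue [6, 14, 0, 3, 10, 13, 15]
Visit 6 → queue [14, 0, 3, 10, 13, 15]
Visit 14; enqueue 7, 9 → queue [0, 3, 10, 13, 15, 7, 9]
Visit 0; enqueue 4, 8 → queue [3, 10, 13, 15, 7, 9, 4, 8]
Visit 3; enqueue 5 → queue [10, 13, 15, 7, 9, 4, 8, 5]
Visit 10 → queue [13, 15, 7, 9, 4, 8, 5]
Visit 13 → queue [15, 7, 9, 4, 8, 5]
Visit 15; enqueue 11 → queue [7, 9, 4, 8, 5, 11]
Visit 7 → queue [9, 4, 8, 5, 11]
Visit 9 → queue [4, 8, 5, 11]
Visit 4 → queue [8, 5, 11]
Visit 8 → queue [5, 11]
Visit 5 → queue [11]
Visit 11 → queue []

Visit order: 12, 1, 2, 6, 14, 0, 3, 10, 13, 15, 7, 9, 4, 8, 5, 11

11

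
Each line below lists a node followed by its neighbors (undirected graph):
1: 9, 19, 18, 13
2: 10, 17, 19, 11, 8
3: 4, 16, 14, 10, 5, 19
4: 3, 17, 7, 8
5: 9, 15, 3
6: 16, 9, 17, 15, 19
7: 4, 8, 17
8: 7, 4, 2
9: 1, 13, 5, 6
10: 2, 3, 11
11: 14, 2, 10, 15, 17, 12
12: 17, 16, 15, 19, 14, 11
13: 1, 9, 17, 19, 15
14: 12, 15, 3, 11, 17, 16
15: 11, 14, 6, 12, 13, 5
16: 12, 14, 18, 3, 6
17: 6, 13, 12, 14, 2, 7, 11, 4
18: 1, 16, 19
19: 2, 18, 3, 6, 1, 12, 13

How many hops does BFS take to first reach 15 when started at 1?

Level 0: 1
Level 1: 9, 13, 18, 19
Level 2: 2, 3, 5, 6, 12, 15, 16, 17
Level 3: 4, 7, 8, 10, 11, 14
15 first appears at level 2.

2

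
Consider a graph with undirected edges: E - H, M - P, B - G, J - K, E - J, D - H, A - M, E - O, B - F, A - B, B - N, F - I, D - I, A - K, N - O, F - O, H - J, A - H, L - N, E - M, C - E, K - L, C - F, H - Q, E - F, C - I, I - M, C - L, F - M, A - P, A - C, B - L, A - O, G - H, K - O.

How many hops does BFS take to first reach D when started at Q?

Level 0: Q
Level 1: H
Level 2: A, D, E, G, J
Level 3: B, C, F, I, K, M, O, P
Level 4: L, N
D first appears at level 2.

2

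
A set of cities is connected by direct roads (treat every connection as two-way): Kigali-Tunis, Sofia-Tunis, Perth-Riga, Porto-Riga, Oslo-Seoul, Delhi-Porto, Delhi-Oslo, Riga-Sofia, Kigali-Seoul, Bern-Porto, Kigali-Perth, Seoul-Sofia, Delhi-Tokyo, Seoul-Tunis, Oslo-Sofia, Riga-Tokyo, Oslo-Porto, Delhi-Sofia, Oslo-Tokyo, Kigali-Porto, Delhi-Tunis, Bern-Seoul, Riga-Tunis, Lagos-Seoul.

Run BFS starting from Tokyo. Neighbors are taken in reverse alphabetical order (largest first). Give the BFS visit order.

Visit Tokyo; enqueue Riga, Oslo, Delhi → queue [Riga, Oslo, Delhi]
Visit Riga; enqueue Tunis, Sofia, Porto, Perth → queue [Oslo, Delhi, Tunis, Sofia, Porto, Perth]
Visit Oslo; enqueue Seoul → queue [Delhi, Tunis, Sofia, Porto, Perth, Seoul]
Visit Delhi → queue [Tunis, Sofia, Porto, Perth, Seoul]
Visit Tunis; enqueue Kigali → queue [Sofia, Porto, Perth, Seoul, Kigali]
Visit Sofia → queue [Porto, Perth, Seoul, Kigali]
Visit Porto; enqueue Bern → queue [Perth, Seoul, Kigali, Bern]
Visit Perth → queue [Seoul, Kigali, Bern]
Visit Seoul; enqueue Lagos → queue [Kigali, Bern, Lagos]
Visit Kigali → queue [Bern, Lagos]
Visit Bern → queue [Lagos]
Visit Lagos → queue []

Tokyo, Riga, Oslo, Delhi, Tunis, Sofia, Porto, Perth, Seoul, Kigali, Bern, Lagos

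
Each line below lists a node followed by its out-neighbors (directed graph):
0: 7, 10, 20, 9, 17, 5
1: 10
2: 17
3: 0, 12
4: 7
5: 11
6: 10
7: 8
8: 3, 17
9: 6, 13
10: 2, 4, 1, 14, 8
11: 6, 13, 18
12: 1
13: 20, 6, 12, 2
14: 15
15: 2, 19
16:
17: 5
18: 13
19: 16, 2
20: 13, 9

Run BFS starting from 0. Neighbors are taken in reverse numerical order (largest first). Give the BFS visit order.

Visit 0; enqueue 20, 17, 10, 9, 7, 5 → queue [20, 17, 10, 9, 7, 5]
Visit 20; enqueue 13 → queue [17, 10, 9, 7, 5, 13]
Visit 17 → queue [10, 9, 7, 5, 13]
Visit 10; enqueue 14, 8, 4, 2, 1 → queue [9, 7, 5, 13, 14, 8, 4, 2, 1]
Visit 9; enqueue 6 → queue [7, 5, 13, 14, 8, 4, 2, 1, 6]
Visit 7 → queue [5, 13, 14, 8, 4, 2, 1, 6]
Visit 5; enqueue 11 → queue [13, 14, 8, 4, 2, 1, 6, 11]
Visit 13; enqueue 12 → queue [14, 8, 4, 2, 1, 6, 11, 12]
Visit 14; enqueue 15 → queue [8, 4, 2, 1, 6, 11, 12, 15]
Visit 8; enqueue 3 → queue [4, 2, 1, 6, 11, 12, 15, 3]
Visit 4 → queue [2, 1, 6, 11, 12, 15, 3]
Visit 2 → queue [1, 6, 11, 12, 15, 3]
Visit 1 → queue [6, 11, 12, 15, 3]
Visit 6 → queue [11, 12, 15, 3]
Visit 11; enqueue 18 → queue [12, 15, 3, 18]
Visit 12 → queue [15, 3, 18]
Visit 15; enqueue 19 → queue [3, 18, 19]
Visit 3 → queue [18, 19]
Visit 18 → queue [19]
Visit 19; enqueue 16 → queue [16]
Visit 16 → queue []

0 → 20 → 17 → 10 → 9 → 7 → 5 → 13 → 14 → 8 → 4 → 2 → 1 → 6 → 11 → 12 → 15 → 3 → 18 → 19 → 16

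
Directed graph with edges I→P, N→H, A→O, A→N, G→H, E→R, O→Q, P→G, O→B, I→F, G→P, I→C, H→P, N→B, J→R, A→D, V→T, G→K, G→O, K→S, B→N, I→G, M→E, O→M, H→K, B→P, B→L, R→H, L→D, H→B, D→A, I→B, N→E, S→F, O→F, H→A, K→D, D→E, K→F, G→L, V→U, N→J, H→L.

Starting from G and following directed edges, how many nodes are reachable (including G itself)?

BFS from G visits: G, H, K, L, O, P, A, B, D, F, S, M, Q, N, E, J, R
Reachable nodes: 17 of 22 total.

17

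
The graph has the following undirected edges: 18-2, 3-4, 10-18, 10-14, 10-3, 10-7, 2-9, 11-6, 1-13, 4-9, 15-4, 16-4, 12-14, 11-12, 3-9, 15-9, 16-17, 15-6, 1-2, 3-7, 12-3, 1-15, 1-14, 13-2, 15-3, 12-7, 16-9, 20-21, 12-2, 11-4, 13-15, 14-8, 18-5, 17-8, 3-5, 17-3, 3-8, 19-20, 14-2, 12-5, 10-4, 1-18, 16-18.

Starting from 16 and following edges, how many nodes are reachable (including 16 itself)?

BFS from 16 visits: 16, 4, 9, 17, 18, 3, 10, 11, 15, 2, 8, 1, 5, 7, 12, 14, 6, 13
Reachable nodes: 18 of 21 total.

18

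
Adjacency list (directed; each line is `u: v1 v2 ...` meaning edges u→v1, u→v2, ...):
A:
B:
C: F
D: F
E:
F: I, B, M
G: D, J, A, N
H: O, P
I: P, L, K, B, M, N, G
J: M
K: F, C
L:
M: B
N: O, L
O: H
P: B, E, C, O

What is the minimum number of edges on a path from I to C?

Level 0: I
Level 1: B, G, K, L, M, N, P
Level 2: A, C, D, E, F, J, O
Level 3: H
C first appears at level 2.

2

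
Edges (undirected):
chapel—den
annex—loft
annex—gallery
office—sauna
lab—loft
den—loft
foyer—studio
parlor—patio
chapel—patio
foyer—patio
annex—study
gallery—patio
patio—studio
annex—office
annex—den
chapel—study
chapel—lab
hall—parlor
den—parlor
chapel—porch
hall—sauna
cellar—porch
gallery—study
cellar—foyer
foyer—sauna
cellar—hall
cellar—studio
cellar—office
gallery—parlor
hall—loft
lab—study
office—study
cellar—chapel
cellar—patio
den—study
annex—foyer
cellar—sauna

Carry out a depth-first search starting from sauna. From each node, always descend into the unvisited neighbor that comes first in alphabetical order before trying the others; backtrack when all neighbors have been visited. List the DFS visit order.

sauna, cellar, chapel, den, annex, foyer, patio, gallery, parlor, hall, loft, lab, study, office, studio, porch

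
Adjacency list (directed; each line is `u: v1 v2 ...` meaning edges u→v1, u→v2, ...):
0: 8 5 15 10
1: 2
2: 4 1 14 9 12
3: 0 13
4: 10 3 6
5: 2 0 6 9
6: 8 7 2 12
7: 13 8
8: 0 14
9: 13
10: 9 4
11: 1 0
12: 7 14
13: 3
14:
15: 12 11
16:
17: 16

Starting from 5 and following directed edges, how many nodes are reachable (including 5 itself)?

BFS from 5 visits: 5, 0, 2, 6, 9, 8, 10, 15, 1, 4, 12, 14, 7, 13, 11, 3
Reachable nodes: 16 of 18 total.

16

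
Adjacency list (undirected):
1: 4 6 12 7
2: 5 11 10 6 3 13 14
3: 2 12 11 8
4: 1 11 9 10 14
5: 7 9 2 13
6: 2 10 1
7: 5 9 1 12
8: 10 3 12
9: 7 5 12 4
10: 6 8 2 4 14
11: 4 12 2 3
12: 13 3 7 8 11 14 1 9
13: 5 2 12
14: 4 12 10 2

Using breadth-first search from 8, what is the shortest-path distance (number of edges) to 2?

2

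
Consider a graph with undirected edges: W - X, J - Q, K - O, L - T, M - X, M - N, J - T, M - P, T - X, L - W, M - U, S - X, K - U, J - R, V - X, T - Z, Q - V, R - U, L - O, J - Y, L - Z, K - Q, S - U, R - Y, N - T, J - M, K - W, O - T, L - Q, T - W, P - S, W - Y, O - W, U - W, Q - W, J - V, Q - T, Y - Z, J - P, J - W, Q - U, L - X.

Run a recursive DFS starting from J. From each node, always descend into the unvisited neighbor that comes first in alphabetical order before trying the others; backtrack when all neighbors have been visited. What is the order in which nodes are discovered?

Visit J
J → M
M → N
N → T
T → L
L → O
O → K
K → Q
Q → U
U → R
R → Y
Y → W
W → X
X → S
S → P
X → V
Y → Z

J → M → N → T → L → O → K → Q → U → R → Y → W → X → S → P → V → Z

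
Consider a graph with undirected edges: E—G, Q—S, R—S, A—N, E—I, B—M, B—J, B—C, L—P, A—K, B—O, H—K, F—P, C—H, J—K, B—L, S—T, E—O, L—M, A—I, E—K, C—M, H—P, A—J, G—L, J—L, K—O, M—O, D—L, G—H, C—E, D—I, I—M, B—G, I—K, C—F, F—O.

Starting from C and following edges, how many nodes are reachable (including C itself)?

16

BFS from C visits: C, M, H, F, E, B, O, L, I, P, K, G, J, D, A, N
Reachable nodes: 16 of 20 total.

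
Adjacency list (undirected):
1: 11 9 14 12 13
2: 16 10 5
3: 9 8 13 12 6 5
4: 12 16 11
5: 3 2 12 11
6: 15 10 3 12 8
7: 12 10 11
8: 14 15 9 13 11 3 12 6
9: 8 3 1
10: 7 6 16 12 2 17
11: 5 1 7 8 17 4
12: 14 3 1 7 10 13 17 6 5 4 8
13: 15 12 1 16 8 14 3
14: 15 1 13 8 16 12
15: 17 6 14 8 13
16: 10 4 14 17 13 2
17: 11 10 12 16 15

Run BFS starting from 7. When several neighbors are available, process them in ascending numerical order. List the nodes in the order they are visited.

7 -> 10 -> 11 -> 12 -> 2 -> 6 -> 16 -> 17 -> 1 -> 4 -> 5 -> 8 -> 3 -> 13 -> 14 -> 15 -> 9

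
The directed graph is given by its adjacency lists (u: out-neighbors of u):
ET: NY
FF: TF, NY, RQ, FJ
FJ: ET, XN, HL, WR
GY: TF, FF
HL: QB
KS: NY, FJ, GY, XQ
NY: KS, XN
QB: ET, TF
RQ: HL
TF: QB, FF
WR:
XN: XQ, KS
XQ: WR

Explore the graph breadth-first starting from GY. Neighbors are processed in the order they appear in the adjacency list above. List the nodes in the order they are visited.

Visit GY; enqueue TF, FF → queue [TF, FF]
Visit TF; enqueue QB → queue [FF, QB]
Visit FF; enqueue NY, RQ, FJ → queue [QB, NY, RQ, FJ]
Visit QB; enqueue ET → queue [NY, RQ, FJ, ET]
Visit NY; enqueue KS, XN → queue [RQ, FJ, ET, KS, XN]
Visit RQ; enqueue HL → queue [FJ, ET, KS, XN, HL]
Visit FJ; enqueue WR → queue [ET, KS, XN, HL, WR]
Visit ET → queue [KS, XN, HL, WR]
Visit KS; enqueue XQ → queue [XN, HL, WR, XQ]
Visit XN → queue [HL, WR, XQ]
Visit HL → queue [WR, XQ]
Visit WR → queue [XQ]
Visit XQ → queue []

GY, TF, FF, QB, NY, RQ, FJ, ET, KS, XN, HL, WR, XQ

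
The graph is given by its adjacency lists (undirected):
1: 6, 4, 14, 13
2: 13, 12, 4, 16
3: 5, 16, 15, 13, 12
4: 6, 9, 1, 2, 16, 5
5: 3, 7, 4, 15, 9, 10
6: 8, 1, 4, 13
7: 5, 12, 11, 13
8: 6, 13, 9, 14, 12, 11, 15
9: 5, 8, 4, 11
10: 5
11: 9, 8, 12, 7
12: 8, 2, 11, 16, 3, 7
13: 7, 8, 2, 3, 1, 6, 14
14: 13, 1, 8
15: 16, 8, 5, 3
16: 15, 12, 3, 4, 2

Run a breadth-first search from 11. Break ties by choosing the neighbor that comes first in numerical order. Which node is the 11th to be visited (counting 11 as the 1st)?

Visit 11; enqueue 7, 8, 9, 12 → queue [7, 8, 9, 12]
Visit 7; enqueue 5, 13 → queue [8, 9, 12, 5, 13]
Visit 8; enqueue 6, 14, 15 → queue [9, 12, 5, 13, 6, 14, 15]
Visit 9; enqueue 4 → queue [12, 5, 13, 6, 14, 15, 4]
Visit 12; enqueue 2, 3, 16 → queue [5, 13, 6, 14, 15, 4, 2, 3, 16]
Visit 5; enqueue 10 → queue [13, 6, 14, 15, 4, 2, 3, 16, 10]
Visit 13; enqueue 1 → queue [6, 14, 15, 4, 2, 3, 16, 10, 1]
Visit 6 → queue [14, 15, 4, 2, 3, 16, 10, 1]
Visit 14 → queue [15, 4, 2, 3, 16, 10, 1]
Visit 15 → queue [4, 2, 3, 16, 10, 1]
Visit 4 → queue [2, 3, 16, 10, 1]
Visit 2 → queue [3, 16, 10, 1]
Visit 3 → queue [16, 10, 1]
Visit 16 → queue [10, 1]
Visit 10 → queue [1]
Visit 1 → queue []

Visit order: 11, 7, 8, 9, 12, 5, 13, 6, 14, 15, 4, 2, 3, 16, 10, 1

4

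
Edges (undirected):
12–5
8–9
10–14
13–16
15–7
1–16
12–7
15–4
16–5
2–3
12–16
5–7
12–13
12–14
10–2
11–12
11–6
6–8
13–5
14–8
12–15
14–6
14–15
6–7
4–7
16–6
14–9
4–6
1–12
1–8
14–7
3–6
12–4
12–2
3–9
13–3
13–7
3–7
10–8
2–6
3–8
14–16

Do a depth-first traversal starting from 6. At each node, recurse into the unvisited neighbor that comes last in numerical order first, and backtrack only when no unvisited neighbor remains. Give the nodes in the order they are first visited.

6, 16, 14, 15, 12, 13, 7, 5, 4, 3, 9, 8, 10, 2, 1, 11

Visit 6
6 → 16
16 → 14
14 → 15
15 → 12
12 → 13
13 → 7
7 → 5
7 → 4
7 → 3
3 → 9
9 → 8
8 → 10
10 → 2
8 → 1
12 → 11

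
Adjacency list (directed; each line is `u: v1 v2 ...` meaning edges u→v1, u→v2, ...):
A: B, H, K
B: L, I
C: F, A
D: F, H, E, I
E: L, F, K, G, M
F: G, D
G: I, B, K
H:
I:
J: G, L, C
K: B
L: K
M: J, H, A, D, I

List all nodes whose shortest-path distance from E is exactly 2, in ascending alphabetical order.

A, B, D, H, I, J

Level 0: E
Level 1: F, G, K, L, M
Level 2: A, B, D, H, I, J
Level 3: C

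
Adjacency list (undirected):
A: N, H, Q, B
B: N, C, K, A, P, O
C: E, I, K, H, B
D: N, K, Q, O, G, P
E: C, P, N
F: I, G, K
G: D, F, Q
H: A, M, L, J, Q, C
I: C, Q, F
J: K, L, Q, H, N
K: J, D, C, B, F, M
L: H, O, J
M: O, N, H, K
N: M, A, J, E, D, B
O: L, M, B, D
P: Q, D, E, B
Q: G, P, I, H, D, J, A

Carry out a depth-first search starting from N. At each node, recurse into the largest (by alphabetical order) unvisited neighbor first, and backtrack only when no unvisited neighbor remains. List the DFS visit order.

Visit N
N → M
M → O
O → L
L → J
J → Q
Q → P
P → E
E → C
C → K
K → F
F → I
F → G
G → D
K → B
B → A
A → H

N M O L J Q P E C K F I G D B A H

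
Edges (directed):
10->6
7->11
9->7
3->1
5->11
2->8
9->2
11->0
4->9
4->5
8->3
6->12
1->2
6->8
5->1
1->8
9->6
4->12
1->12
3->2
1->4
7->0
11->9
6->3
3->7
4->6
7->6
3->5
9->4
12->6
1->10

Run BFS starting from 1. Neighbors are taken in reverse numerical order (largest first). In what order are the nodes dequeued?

Visit 1; enqueue 12, 10, 8, 4, 2 → queue [12, 10, 8, 4, 2]
Visit 12; enqueue 6 → queue [10, 8, 4, 2, 6]
Visit 10 → queue [8, 4, 2, 6]
Visit 8; enqueue 3 → queue [4, 2, 6, 3]
Visit 4; enqueue 9, 5 → queue [2, 6, 3, 9, 5]
Visit 2 → queue [6, 3, 9, 5]
Visit 6 → queue [3, 9, 5]
Visit 3; enqueue 7 → queue [9, 5, 7]
Visit 9 → queue [5, 7]
Visit 5; enqueue 11 → queue [7, 11]
Visit 7; enqueue 0 → queue [11, 0]
Visit 11 → queue [0]
Visit 0 → queue []

1 12 10 8 4 2 6 3 9 5 7 11 0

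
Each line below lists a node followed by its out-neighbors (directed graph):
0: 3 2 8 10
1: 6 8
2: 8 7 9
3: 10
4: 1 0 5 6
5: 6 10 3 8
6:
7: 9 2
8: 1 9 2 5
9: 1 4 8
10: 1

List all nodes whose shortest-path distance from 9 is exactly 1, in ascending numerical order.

Level 0: 9
Level 1: 1, 4, 8
Level 2: 0, 2, 5, 6
Level 3: 3, 7, 10

1, 4, 8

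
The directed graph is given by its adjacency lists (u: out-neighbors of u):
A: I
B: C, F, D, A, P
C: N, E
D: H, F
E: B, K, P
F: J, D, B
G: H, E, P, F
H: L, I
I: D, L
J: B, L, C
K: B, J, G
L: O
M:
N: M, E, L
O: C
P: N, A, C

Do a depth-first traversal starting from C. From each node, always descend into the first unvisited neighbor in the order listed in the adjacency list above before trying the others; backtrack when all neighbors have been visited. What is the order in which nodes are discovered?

C → N → M → E → B → F → J → L → O → D → H → I → A → P → K → G

Visit C
C → N
N → M
N → E
E → B
B → F
F → J
J → L
L → O
F → D
D → H
H → I
B → A
B → P
E → K
K → G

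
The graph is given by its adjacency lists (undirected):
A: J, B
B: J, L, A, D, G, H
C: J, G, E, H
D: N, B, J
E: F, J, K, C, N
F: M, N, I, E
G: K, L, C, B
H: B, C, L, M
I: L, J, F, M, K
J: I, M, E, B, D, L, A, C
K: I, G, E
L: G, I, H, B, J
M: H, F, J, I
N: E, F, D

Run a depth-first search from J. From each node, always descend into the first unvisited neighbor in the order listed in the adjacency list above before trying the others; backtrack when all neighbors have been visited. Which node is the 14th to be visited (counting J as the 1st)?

C

Visit J
J → I
I → L
L → G
G → K
K → E
E → F
F → M
M → H
H → B
B → A
B → D
D → N
H → C

Visit order: J, I, L, G, K, E, F, M, H, B, A, D, N, C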